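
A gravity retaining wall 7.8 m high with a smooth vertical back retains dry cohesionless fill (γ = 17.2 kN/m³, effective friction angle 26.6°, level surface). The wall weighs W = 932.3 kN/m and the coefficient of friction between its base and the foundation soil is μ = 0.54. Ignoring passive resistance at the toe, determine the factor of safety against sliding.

2.52

K_a = tan²(45° − 26.6°/2) = 0.3814.
P_a = ½K_aγH² = 0.5×0.3814×17.2×7.8² = 199.6 kN/m, acting at H/3 = 2.600 m above the base.
FS_sliding = μW / P_a = 0.54×932.3 / 199.6 = 2.522.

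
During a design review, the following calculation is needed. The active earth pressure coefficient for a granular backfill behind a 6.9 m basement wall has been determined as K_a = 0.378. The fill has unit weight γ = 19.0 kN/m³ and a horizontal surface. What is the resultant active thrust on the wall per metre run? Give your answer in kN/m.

171 kN/m

P = ½ K_a γ H² = 0.5 × 0.378 × 19.0 × 6.9² = 171.0 kN/m.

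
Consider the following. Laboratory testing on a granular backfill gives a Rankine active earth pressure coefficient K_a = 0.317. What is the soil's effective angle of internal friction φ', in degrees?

K_a = tan²(45° − φ/2) ⇒ 45° − φ/2 = arctan(√0.317) = 29.38°.
φ = 2(45° − 29.38°) = 31.24°.

31.2°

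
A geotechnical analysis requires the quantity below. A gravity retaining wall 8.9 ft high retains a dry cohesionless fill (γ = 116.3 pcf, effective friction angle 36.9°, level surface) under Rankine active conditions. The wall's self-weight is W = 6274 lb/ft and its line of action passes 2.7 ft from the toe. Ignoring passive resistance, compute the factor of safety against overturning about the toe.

K_a = tan²(45° − 36.9°/2) = 0.2497.
P_a = ½K_aγH² = 0.5×0.2497×116.3×8.9² = 1150 lb/ft, acting at H/3 = 2.967 ft above the base.
Overturning moment M_o = P_a × H/3 = 1150 × 2.967 = 3412.
Resisting moment M_r = W × 2.7 = 6274 × 2.7 = 16940.
FS_overturning = M_r/M_o = 16940/3412 = 4.965.

4.97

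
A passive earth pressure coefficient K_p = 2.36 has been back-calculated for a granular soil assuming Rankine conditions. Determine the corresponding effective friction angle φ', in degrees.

K_p = (1+sin φ)/(1−sin φ) ⇒ sin φ = (K_p − 1)/(K_p + 1) = 0.4048.
φ = arcsin(0.4048) = 23.88°.

23.9°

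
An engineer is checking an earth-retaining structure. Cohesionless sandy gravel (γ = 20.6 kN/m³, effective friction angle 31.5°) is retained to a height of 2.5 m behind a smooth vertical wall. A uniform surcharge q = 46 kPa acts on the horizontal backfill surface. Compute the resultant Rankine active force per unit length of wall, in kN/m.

K_a = tan²(45° − φ/2) = 0.3136.
Soil triangle: ½ K_a γ H² = 0.5×0.3136×20.6×2.5² = 20.19 kN/m.
Surcharge rectangle: K_a q H = 0.3136×46×2.5 = 36.07 kN/m.
Total = 20.19 + 36.07 = 56.26 kN/m.

56.3 kN/m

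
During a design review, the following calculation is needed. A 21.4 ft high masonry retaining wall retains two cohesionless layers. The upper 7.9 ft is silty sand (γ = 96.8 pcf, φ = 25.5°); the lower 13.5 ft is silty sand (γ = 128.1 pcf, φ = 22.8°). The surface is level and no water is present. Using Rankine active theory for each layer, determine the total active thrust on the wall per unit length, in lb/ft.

K_a1 = tan²(45°−25.5°/2) = 0.3981; K_a2 = tan²(45°−22.8°/2) = 0.4414.
Layer 1: σ at base = K_a1 γ₁ h₁ = 304.4 psf; P₁ = ½×304.4×7.9 = 1203.
Layer 2: σ_v at top = γ₁h₁ = 764.7; σ_h top = K_a2×764.7 = 337.6; σ_h base = K_a2×(764.7+128.1×13.5) = 1101.
P₂ = ½(337.6+1101)×13.5 = 9710. Total P_a = 1203+9710 = 10910 lb/ft.

10900 lb/ft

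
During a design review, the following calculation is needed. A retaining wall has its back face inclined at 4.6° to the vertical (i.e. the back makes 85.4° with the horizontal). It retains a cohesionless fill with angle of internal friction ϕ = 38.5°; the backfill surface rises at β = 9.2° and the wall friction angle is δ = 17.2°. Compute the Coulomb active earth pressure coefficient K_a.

0.271

K_a = sin²(α+φ) / [sin²α · sin(α−δ) · (1 + √{sin(φ+δ)sin(φ−β) / (sin(α−δ)sin(α+β))})²].
With α = 85.4°, φ = 38.5°, δ = 17.2°, β = 9.2°: K_a = 0.2707.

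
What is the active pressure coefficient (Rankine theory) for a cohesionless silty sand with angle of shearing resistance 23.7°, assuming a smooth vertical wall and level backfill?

K_a = tan²(45° − φ/2) = tan²(33.15°) = 0.4266.

0.427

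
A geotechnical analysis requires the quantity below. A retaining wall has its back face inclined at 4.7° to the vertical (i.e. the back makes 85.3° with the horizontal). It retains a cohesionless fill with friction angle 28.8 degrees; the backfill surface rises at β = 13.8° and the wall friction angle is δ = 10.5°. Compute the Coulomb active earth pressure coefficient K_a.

K_a = sin²(α+φ) / [sin²α · sin(α−δ) · (1 + √{sin(φ+δ)sin(φ−β) / (sin(α−δ)sin(α+β))})²].
With α = 85.3°, φ = 28.8°, δ = 10.5°, β = 13.8°: K_a = 0.4343.

0.434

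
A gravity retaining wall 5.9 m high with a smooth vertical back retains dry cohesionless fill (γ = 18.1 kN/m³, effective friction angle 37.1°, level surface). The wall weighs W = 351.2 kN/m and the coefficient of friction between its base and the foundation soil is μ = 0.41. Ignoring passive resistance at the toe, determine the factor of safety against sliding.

K_a = tan²(45° − 37.1°/2) = 0.2475.
P_a = ½K_aγH² = 0.5×0.2475×18.1×5.9² = 77.97 kN/m, acting at H/3 = 1.967 m above the base.
FS_sliding = μW / P_a = 0.41×351.2 / 77.97 = 1.847.

1.85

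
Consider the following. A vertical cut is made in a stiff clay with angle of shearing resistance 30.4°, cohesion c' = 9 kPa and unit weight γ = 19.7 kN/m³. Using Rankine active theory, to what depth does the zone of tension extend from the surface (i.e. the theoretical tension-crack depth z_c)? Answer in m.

K_a = tan²(45° − 30.4°/2) = 0.3280; √K_a = 0.5727.
The active pressure is zero where K_a γ z = 2c√K_a, so z_c = 2c/(γ√K_a) = 2×9/(19.7×0.5727) = 1.595 m.

1.60 m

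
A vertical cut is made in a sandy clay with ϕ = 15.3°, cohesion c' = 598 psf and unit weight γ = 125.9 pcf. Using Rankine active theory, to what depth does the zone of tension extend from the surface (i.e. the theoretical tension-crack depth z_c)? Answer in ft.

K_a = tan²(45° − 15.3°/2) = 0.5824; √K_a = 0.7632.
The active pressure is zero where K_a γ z = 2c√K_a, so z_c = 2c/(γ√K_a) = 2×598/(125.9×0.7632) = 12.45 ft.

12.4 ft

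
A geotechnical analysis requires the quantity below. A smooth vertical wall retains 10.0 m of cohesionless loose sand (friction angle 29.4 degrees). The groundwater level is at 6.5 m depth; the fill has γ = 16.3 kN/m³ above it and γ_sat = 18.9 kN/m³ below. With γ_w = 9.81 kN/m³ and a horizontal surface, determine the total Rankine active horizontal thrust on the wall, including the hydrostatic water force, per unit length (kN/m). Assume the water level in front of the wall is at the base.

323 kN/m

K_a = tan²(45° − φ/2) = 0.3415.
γ' = 18.9 − 9.81 = 9.090 kN/m³. Depth below WT = 3.5 m.
σ'_h at WT = K_a γ d_w = 36.18 kPa; at base = 36.18 + K_a γ' × 3.5 = 47.04 kPa.
P₁ (0–6.5 m) = ½×36.18×6.5 = 117.6. P₂ (6.5–10.0 m) = ½(36.18+47.04)×3.5 = 145.6.
P_w = ½ γ_w h₂² = 0.5×9.81×3.5² = 60.09. Total = 117.6+145.6+60.09 = 323.3 kN/m.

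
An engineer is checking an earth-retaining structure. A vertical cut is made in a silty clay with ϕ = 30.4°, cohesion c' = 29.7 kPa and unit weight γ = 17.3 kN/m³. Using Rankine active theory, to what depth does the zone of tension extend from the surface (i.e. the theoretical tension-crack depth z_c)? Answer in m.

6.00 m

K_a = tan²(45° − 30.4°/2) = 0.3280; √K_a = 0.5727.
The active pressure is zero where K_a γ z = 2c√K_a, so z_c = 2c/(γ√K_a) = 2×29.7/(17.3×0.5727) = 5.995 m.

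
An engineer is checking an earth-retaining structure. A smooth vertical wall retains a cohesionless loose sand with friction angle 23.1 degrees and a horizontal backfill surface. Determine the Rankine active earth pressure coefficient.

K_a = tan²(45° − φ/2) = tan²(33.45°) = 0.4364.

0.436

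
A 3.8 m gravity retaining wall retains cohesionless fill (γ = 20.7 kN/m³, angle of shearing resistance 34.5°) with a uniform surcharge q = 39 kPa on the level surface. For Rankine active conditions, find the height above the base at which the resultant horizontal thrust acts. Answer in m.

1.58 m

K_a = 0.2768.
Triangular part P₁ = ½K_aγH² = 41.37 at H/3 = 1.267 m; rectangular part P₂ = K_a q H = 41.02 at H/2 = 1.900 m.
ȳ = (P₁·1.267 + P₂·1.900)/(P₁+P₂) = 1.582 m.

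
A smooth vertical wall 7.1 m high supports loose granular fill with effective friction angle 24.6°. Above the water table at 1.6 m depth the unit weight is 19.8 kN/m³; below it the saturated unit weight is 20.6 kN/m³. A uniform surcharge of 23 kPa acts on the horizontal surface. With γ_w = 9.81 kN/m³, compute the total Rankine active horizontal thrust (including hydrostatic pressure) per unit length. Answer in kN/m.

K_a = tan²(45° − φ/2) = 0.4121.
γ' = 20.6 − 9.81 = 10.79 kN/m³. h₂ = H − d_w = 5.5 m.
σ'_h: at surface K_a·q = 9.479; at WT K_a(q+γd_w) = 22.54; at base K_a(q+γd_w+γ'h₂) = 47.00 kPa.
P₁ = ½(9.479+22.54)×1.6 = 25.61; P₂ = ½(22.54+47.00)×5.5 = 191.2; P_w = ½γ_w h₂² = 148.4.
Total = 25.61+191.2+148.4 = 365.2 kN/m.

365 kN/m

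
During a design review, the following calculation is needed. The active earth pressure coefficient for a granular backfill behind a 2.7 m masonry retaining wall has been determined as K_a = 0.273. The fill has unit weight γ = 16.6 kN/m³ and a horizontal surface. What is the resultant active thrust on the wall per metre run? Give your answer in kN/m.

P = ½ K_a γ H² = 0.5 × 0.273 × 16.6 × 2.7² = 16.52 kN/m.

16.5 kN/m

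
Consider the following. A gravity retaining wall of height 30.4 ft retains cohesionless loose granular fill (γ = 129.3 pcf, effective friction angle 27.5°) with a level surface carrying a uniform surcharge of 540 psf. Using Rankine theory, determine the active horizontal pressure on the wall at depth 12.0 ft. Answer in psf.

770 psf

K_a = (1 − sin φ)/(1 + sin φ) = 0.3682.
σ_v = γz + q = 129.3 × 12.0 + 540 = 2092 psf.
σ_h = K_a σ_v = 0.3682 × 2092 = 770.2 psf.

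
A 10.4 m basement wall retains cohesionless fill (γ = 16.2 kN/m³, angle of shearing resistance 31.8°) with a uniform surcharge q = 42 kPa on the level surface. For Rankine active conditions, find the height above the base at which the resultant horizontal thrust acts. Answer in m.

K_a = 0.3098.
Triangular part P₁ = ½K_aγH² = 271.4 at H/3 = 3.467 m; rectangular part P₂ = K_a q H = 135.3 at H/2 = 5.200 m.
ȳ = (P₁·3.467 + P₂·5.200)/(P₁+P₂) = 4.043 m.

4.04 m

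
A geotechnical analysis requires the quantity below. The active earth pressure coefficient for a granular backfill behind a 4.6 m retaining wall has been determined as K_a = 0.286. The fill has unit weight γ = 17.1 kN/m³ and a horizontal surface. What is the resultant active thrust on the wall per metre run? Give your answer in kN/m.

P = ½ K_a γ H² = 0.5 × 0.286 × 17.1 × 4.6² = 51.74 kN/m.

51.7 kN/m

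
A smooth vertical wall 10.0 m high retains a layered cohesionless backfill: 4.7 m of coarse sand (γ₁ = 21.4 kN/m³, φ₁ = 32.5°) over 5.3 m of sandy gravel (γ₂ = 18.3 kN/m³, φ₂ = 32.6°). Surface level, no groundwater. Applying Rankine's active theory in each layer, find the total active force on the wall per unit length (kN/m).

K_a1 = tan²(45°−32.5°/2) = 0.3010; K_a2 = tan²(45°−32.6°/2) = 0.2997.
Layer 1: σ at base = K_a1 γ₁ h₁ = 30.27 kPa; P₁ = ½×30.27×4.7 = 71.14.
Layer 2: σ_v at top = γ₁h₁ = 100.6; σ_h top = K_a2×100.6 = 30.15; σ_h base = K_a2×(100.6+18.3×5.3) = 59.22.
P₂ = ½(30.15+59.22)×5.3 = 236.8. Total P_a = 71.14+236.8 = 308.0 kN/m.

308 kN/m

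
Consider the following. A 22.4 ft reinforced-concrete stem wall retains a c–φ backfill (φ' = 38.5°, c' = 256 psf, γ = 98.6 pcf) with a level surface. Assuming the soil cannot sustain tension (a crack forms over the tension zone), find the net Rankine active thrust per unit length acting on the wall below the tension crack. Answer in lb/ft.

K_a = 0.2327; √K_a = 0.4823.
Tension-crack depth z_c = 2c/(γ√K_a) = 2×256/(98.6×0.4823) = 10.77 ft.
σ_a at base = K_a γ H − 2c√K_a = 0.2327×98.6×22.4 − 2×256×0.4823 = 266.9 psf.
P_a = ½ × 266.9 × (H − z_c) = 0.5×266.9×11.63 = 1553 lb/ft.

1550 lb/ft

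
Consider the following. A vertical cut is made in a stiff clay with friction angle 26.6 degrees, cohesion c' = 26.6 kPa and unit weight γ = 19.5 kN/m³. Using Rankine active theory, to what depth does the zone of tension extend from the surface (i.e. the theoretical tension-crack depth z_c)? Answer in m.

K_a = tan²(45° − 26.6°/2) = 0.3814; √K_a = 0.6176.
The active pressure is zero where K_a γ z = 2c√K_a, so z_c = 2c/(γ√K_a) = 2×26.6/(19.5×0.6176) = 4.417 m.

4.42 m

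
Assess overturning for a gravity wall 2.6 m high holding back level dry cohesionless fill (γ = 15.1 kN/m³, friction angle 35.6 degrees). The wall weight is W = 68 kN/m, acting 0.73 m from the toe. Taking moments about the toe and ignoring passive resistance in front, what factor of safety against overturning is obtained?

K_a = tan²(45° − 35.6°/2) = 0.2641.
P_a = ½K_aγH² = 0.5×0.2641×15.1×2.6² = 13.48 kN/m, acting at H/3 = 0.8667 m above the base.
Overturning moment M_o = P_a × H/3 = 13.48 × 0.8667 = 11.68.
Resisting moment M_r = W × 0.73 = 68 × 0.73 = 49.64.
FS_overturning = M_r/M_o = 49.64/11.68 = 4.249.

4.25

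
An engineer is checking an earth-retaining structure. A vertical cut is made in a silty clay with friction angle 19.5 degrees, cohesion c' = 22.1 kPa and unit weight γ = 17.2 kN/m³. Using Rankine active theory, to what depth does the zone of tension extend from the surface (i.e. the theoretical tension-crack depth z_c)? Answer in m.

K_a = tan²(45° − 19.5°/2) = 0.4995; √K_a = 0.7067.
The active pressure is zero where K_a γ z = 2c√K_a, so z_c = 2c/(γ√K_a) = 2×22.1/(17.2×0.7067) = 3.636 m.

3.64 m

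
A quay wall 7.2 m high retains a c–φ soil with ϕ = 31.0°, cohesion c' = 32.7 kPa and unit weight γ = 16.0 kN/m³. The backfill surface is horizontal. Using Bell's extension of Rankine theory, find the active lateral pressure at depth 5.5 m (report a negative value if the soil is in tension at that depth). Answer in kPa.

-8.83 kPa

K_a = (1 − sin φ)/(1 + sin φ) = 0.3201.
σ_a = K_a γ z − 2c√K_a = 0.3201×16.0×5.5 − 2×32.7×0.5658 = -8.833 kPa.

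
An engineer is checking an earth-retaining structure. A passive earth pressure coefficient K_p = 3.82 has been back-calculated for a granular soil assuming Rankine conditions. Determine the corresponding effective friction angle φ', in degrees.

K_p = (1+sin φ)/(1−sin φ) ⇒ sin φ = (K_p − 1)/(K_p + 1) = 0.5851.
φ = arcsin(0.5851) = 35.81°.

35.8°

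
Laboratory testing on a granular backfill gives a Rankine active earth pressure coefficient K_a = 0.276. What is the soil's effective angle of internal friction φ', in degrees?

34.6°

K_a = tan²(45° − φ/2) ⇒ 45° − φ/2 = arctan(√0.276) = 27.72°.
φ = 2(45° − 27.72°) = 34.57°.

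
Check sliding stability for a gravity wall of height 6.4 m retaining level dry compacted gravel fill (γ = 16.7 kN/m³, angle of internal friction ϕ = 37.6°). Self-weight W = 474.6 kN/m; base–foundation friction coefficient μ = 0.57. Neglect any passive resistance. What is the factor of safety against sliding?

K_a = tan²(45° − 37.6°/2) = 0.2421.
P_a = ½K_aγH² = 0.5×0.2421×16.7×6.4² = 82.81 kN/m, acting at H/3 = 2.133 m above the base.
FS_sliding = μW / P_a = 0.57×474.6 / 82.81 = 3.267.

3.27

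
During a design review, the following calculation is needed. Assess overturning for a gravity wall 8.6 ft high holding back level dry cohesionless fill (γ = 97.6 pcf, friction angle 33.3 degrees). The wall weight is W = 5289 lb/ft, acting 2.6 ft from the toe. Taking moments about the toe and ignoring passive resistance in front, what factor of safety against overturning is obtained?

K_a = tan²(45° − 33.3°/2) = 0.2911.
P_a = ½K_aγH² = 0.5×0.2911×97.6×8.6² = 1051 lb/ft, acting at H/3 = 2.867 ft above the base.
Overturning moment M_o = P_a × H/3 = 1051 × 2.867 = 3012.
Resisting moment M_r = W × 2.6 = 5289 × 2.6 = 13750.
FS_overturning = M_r/M_o = 13750/3012 = 4.565.

4.57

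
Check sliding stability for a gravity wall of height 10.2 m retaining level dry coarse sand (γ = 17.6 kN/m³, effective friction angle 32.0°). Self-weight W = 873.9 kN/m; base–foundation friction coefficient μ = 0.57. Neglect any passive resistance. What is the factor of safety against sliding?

K_a = tan²(45° − 32.0°/2) = 0.3073.
P_a = ½K_aγH² = 0.5×0.3073×17.6×10.2² = 281.3 kN/m, acting at H/3 = 3.400 m above the base.
FS_sliding = μW / P_a = 0.57×873.9 / 281.3 = 1.771.

1.77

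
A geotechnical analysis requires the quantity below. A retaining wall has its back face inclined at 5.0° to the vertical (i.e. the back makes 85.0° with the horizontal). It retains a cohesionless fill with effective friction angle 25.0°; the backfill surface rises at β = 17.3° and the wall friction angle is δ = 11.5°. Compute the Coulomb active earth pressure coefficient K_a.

K_a = sin²(α+φ) / [sin²α · sin(α−δ) · (1 + √{sin(φ+δ)sin(φ−β) / (sin(α−δ)sin(α+β))})²].
With α = 85.0°, φ = 25.0°, δ = 11.5°, β = 17.3°: K_a = 0.5562.

0.556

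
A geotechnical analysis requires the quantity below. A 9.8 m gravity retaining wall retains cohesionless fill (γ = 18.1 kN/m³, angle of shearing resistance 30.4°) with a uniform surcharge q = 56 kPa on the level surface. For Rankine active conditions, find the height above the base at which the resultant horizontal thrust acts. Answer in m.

K_a = 0.3280.
Triangular part P₁ = ½K_aγH² = 285.1 at H/3 = 3.267 m; rectangular part P₂ = K_a q H = 180.0 at H/2 = 4.900 m.
ȳ = (P₁·3.267 + P₂·4.900)/(P₁+P₂) = 3.899 m.

3.90 m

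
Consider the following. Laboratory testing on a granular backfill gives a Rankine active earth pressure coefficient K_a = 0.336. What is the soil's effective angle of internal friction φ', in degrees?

29.8°

K_a = tan²(45° − φ/2) ⇒ 45° − φ/2 = arctan(√0.336) = 30.10°.
φ = 2(45° − 30.10°) = 29.80°.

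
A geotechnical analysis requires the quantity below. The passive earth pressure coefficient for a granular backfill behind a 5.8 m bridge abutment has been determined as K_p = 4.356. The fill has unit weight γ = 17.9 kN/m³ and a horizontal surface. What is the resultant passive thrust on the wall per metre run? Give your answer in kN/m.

1310 kN/m

P = ½ K_p γ H² = 0.5 × 4.356 × 17.9 × 5.8² = 1311 kN/m.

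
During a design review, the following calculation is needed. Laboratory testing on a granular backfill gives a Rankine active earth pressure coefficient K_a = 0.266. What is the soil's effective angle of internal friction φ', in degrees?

35.4°

K_a = tan²(45° − φ/2) ⇒ 45° − φ/2 = arctan(√0.266) = 27.28°.
φ = 2(45° − 27.28°) = 35.43°.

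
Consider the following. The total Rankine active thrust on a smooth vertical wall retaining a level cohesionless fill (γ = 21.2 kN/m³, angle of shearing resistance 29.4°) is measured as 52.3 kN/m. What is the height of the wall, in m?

K_a = 0.3415. P_a = ½ K_a γ H² ⇒ H = √(2P_a/(K_a γ)).
H = √(2×52.3/(0.3415×21.2)) = 3.801 m.

3.80 m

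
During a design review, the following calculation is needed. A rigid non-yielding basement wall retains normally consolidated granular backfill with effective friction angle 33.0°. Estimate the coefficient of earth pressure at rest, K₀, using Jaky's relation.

0.455

K₀ = 1 − sin φ' = 1 − sin 33.0° = 0.4554.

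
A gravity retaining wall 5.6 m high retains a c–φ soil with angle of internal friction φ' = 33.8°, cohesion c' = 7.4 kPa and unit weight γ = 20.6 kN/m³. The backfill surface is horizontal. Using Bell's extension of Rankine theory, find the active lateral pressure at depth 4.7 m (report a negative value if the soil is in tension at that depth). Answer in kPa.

K_a = (1 − sin φ)/(1 + sin φ) = 0.2851.
σ_a = K_a γ z − 2c√K_a = 0.2851×20.6×4.7 − 2×7.4×0.5340 = 19.70 kPa.

19.7 kPa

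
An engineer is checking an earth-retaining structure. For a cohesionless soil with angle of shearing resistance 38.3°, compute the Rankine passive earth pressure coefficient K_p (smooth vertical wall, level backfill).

4.26

K_p = (1 + sin φ)/(1 − sin φ) = tan²(45° + 38.3°/2) = 4.260.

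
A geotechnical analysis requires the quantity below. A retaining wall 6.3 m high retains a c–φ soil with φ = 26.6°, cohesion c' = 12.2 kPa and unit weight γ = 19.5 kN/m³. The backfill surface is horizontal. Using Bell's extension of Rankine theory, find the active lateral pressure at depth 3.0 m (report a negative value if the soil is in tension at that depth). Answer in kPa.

7.24 kPa

K_a = (1 − sin φ)/(1 + sin φ) = 0.3814.
σ_a = K_a γ z − 2c√K_a = 0.3814×19.5×3.0 − 2×12.2×0.6176 = 7.245 kPa.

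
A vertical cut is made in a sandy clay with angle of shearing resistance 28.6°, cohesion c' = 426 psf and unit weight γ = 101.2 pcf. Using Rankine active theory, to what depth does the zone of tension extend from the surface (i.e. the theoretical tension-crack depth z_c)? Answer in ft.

K_a = tan²(45° − 28.6°/2) = 0.3525; √K_a = 0.5938.
The active pressure is zero where K_a γ z = 2c√K_a, so z_c = 2c/(γ√K_a) = 2×426/(101.2×0.5938) = 14.18 ft.

14.2 ft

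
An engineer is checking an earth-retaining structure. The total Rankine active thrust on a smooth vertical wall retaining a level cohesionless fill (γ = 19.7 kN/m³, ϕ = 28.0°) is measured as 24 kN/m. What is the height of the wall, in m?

K_a = 0.3610. P_a = ½ K_a γ H² ⇒ H = √(2P_a/(K_a γ)).
H = √(2×24/(0.3610×19.7)) = 2.598 m.

2.60 m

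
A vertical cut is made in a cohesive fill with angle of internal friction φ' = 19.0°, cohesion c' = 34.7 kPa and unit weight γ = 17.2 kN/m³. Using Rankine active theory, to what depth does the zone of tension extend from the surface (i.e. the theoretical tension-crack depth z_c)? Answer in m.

K_a = tan²(45° − 19.0°/2) = 0.5088; √K_a = 0.7133.
The active pressure is zero where K_a γ z = 2c√K_a, so z_c = 2c/(γ√K_a) = 2×34.7/(17.2×0.7133) = 5.657 m.

5.66 m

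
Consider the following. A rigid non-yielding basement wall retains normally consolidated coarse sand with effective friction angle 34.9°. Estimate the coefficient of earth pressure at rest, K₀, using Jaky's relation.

0.428

K₀ = 1 − sin φ' = 1 − sin 34.9° = 0.4279.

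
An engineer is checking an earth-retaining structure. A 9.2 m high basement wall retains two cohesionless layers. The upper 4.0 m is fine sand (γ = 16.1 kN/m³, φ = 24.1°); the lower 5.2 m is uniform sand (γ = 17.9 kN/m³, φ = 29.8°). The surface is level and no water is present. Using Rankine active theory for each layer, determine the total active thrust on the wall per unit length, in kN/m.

K_a1 = tan²(45°−24.1°/2) = 0.4201; K_a2 = tan²(45°−29.8°/2) = 0.3360.
Layer 1: σ at base = K_a1 γ₁ h₁ = 27.06 kPa; P₁ = ½×27.06×4.0 = 54.11.
Layer 2: σ_v at top = γ₁h₁ = 64.40; σ_h top = K_a2×64.40 = 21.64; σ_h base = K_a2×(64.40+17.9×5.2) = 52.92.
P₂ = ½(21.64+52.92)×5.2 = 193.9. Total P_a = 54.11+193.9 = 248.0 kN/m.

248 kN/m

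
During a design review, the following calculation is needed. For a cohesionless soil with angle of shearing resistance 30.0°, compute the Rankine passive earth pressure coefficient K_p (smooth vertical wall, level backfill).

3.00

K_p = (1 + sin φ)/(1 − sin φ) = tan²(45° + 30.0°/2) = 3.000.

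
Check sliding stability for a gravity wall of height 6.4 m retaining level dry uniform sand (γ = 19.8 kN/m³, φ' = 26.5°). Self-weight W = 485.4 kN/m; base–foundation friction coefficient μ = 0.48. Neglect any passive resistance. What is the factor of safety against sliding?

K_a = tan²(45° − 26.5°/2) = 0.3829.
P_a = ½K_aγH² = 0.5×0.3829×19.8×6.4² = 155.3 kN/m, acting at H/3 = 2.133 m above the base.
FS_sliding = μW / P_a = 0.48×485.4 / 155.3 = 1.500.

1.50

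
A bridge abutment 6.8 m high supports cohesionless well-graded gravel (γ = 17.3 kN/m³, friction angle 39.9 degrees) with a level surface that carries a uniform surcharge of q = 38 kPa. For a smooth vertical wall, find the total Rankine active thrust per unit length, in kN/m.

K_a = tan²(45° − φ/2) = 0.2184.
Soil triangle: ½ K_a γ H² = 0.5×0.2184×17.3×6.8² = 87.37 kN/m.
Surcharge rectangle: K_a q H = 0.2184×38×6.8 = 56.44 kN/m.
Total = 87.37 + 56.44 = 143.8 kN/m.

144 kN/m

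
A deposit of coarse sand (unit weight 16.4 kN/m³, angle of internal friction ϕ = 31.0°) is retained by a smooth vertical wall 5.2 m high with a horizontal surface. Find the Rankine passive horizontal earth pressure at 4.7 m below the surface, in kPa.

K_p = (1 + sin φ)/(1 − sin φ) = 3.124.
σ_h = K_p γ z = 3.124 × 16.4 × 4.7 = 240.8 kPa.

241 kPa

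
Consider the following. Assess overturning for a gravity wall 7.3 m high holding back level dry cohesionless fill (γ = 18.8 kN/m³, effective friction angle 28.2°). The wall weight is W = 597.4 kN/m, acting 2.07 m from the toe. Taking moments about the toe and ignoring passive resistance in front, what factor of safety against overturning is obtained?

K_a = tan²(45° − 28.2°/2) = 0.3582.
P_a = ½K_aγH² = 0.5×0.3582×18.8×7.3² = 179.4 kN/m, acting at H/3 = 2.433 m above the base.
Overturning moment M_o = P_a × H/3 = 179.4 × 2.433 = 436.6.
Resisting moment M_r = W × 2.07 = 597.4 × 2.07 = 1237.
FS_overturning = M_r/M_o = 1237/436.6 = 2.832.

2.83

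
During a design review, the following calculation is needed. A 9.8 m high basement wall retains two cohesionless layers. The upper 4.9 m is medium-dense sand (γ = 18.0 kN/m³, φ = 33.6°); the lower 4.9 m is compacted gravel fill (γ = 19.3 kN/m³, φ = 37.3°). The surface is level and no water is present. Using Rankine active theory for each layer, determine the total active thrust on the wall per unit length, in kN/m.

225 kN/m

K_a1 = tan²(45°−33.6°/2) = 0.2875; K_a2 = tan²(45°−37.3°/2) = 0.2453.
Layer 1: σ at base = K_a1 γ₁ h₁ = 25.36 kPa; P₁ = ½×25.36×4.9 = 62.13.
Layer 2: σ_v at top = γ₁h₁ = 88.20; σ_h top = K_a2×88.20 = 21.64; σ_h base = K_a2×(88.20+19.3×4.9) = 44.84.
P₂ = ½(21.64+44.84)×4.9 = 162.9. Total P_a = 62.13+162.9 = 225.0 kN/m.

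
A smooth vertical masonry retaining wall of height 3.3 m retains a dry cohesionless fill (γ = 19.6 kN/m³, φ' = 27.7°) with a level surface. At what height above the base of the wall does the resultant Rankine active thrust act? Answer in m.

1.10 m

K_a = 0.3653.
The pressure distribution is triangular, so the resultant acts at H/3 above the base = 3.3/3 = 1.100 m.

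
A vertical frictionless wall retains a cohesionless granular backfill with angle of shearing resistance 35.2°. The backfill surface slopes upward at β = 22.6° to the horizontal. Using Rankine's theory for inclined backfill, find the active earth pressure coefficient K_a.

K_a = cos β · (cos β − √(cos²β − cos²φ)) / (cos β + √(cos²β − cos²φ)).
cos β = 0.9232, cos φ = 0.8171, √(cos²β − cos²φ) = 0.4296.
K_a = 0.9232 × (0.9232 − 0.4296)/(0.9232 + 0.4296) = 0.3368.

0.337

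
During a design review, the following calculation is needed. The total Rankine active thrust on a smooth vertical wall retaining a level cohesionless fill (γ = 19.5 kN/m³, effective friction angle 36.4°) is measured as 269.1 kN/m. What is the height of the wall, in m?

K_a = 0.2552. P_a = ½ K_a γ H² ⇒ H = √(2P_a/(K_a γ)).
H = √(2×269.1/(0.2552×19.5)) = 10.40 m.

10.4 m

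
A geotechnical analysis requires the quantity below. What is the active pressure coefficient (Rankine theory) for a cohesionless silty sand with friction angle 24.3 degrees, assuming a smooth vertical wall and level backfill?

K_a = (1 − sin φ)/(1 + sin φ) = (1 − sin 24.3°)/(1 + sin 24.3°) = 0.4169.

0.417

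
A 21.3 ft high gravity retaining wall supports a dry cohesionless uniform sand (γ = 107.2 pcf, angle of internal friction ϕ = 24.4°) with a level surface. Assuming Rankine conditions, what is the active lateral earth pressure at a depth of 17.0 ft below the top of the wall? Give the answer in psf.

K_a = (1 − sin φ)/(1 + sin φ) = 0.4153.
σ_h = K_a γ z = 0.4153 × 107.2 × 17.0 = 756.9 psf.

757 psf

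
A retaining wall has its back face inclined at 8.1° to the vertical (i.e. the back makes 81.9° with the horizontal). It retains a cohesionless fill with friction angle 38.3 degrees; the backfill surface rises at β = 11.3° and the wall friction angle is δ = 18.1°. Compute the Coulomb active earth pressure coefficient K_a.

0.312

K_a = sin²(α+φ) / [sin²α · sin(α−δ) · (1 + √{sin(φ+δ)sin(φ−β) / (sin(α−δ)sin(α+β))})²].
With α = 81.9°, φ = 38.3°, δ = 18.1°, β = 11.3°: K_a = 0.3121.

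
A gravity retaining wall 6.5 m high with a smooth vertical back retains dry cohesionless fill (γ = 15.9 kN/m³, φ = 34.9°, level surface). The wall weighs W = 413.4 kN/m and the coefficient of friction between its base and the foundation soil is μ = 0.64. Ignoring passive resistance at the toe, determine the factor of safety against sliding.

K_a = tan²(45° − 34.9°/2) = 0.2721.
P_a = ½K_aγH² = 0.5×0.2721×15.9×6.5² = 91.41 kN/m, acting at H/3 = 2.167 m above the base.
FS_sliding = μW / P_a = 0.64×413.4 / 91.41 = 2.894.

2.89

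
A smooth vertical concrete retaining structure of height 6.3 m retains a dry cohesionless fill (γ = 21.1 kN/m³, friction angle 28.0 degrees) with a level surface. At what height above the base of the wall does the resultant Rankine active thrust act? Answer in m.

2.10 m

K_a = 0.3610.
The pressure distribution is triangular, so the resultant acts at H/3 above the base = 6.3/3 = 2.100 m.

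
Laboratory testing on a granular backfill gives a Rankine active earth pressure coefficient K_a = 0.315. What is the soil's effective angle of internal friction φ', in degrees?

31.4°

K_a = tan²(45° − φ/2) ⇒ 45° − φ/2 = arctan(√0.315) = 29.30°.
φ = 2(45° − 29.30°) = 31.39°.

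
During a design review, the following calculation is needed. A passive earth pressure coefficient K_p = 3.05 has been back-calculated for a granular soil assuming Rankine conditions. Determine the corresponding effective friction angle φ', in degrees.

K_p = (1+sin φ)/(1−sin φ) ⇒ sin φ = (K_p − 1)/(K_p + 1) = 0.5062.
φ = arcsin(0.5062) = 30.41°.

30.4°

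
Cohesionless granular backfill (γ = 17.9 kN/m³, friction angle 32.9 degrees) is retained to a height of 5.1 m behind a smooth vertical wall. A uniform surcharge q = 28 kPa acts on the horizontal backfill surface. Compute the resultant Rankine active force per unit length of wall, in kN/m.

K_a = tan²(45° − φ/2) = 0.2960.
Soil triangle: ½ K_a γ H² = 0.5×0.2960×17.9×5.1² = 68.91 kN/m.
Surcharge rectangle: K_a q H = 0.2960×28×5.1 = 42.27 kN/m.
Total = 68.91 + 42.27 = 111.2 kN/m.

111 kN/m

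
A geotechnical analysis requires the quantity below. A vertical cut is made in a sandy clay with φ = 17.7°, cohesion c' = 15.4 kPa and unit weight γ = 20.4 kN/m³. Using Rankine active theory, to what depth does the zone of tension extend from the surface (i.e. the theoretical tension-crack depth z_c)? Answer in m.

K_a = tan²(45° − 17.7°/2) = 0.5337; √K_a = 0.7306.
The active pressure is zero where K_a γ z = 2c√K_a, so z_c = 2c/(γ√K_a) = 2×15.4/(20.4×0.7306) = 2.067 m.

2.07 m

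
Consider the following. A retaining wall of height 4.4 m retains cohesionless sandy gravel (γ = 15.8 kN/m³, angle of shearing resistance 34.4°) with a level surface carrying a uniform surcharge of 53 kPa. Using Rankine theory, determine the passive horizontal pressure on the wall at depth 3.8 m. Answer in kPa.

K_p = (1 + sin φ)/(1 − sin φ) = 3.597.
σ_v = γz + q = 15.8 × 3.8 + 53 = 113.0 kPa.
σ_h = K_p σ_v = 3.597 × 113.0 = 406.6 kPa.

407 kPa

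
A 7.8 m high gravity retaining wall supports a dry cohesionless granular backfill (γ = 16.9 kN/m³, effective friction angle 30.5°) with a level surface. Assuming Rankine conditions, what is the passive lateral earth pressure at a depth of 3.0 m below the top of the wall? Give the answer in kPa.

155 kPa

K_p = (1 + sin φ)/(1 − sin φ) = 3.061.
σ_h = K_p γ z = 3.061 × 16.9 × 3.0 = 155.2 kPa.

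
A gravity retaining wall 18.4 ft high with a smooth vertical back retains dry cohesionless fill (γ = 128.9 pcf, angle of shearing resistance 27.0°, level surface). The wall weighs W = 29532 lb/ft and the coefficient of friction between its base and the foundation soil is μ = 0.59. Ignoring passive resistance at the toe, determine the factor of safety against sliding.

2.13

K_a = tan²(45° − 27.0°/2) = 0.3755.
P_a = ½K_aγH² = 0.5×0.3755×128.9×18.4² = 8194 lb/ft, acting at H/3 = 6.133 ft above the base.
FS_sliding = μW / P_a = 0.59×29532 / 8194 = 2.126.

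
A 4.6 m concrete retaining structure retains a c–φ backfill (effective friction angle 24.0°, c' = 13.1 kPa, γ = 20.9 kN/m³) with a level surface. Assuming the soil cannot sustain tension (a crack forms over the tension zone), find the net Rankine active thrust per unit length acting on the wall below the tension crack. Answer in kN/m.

K_a = 0.4217; √K_a = 0.6494.
Tension-crack depth z_c = 2c/(γ√K_a) = 2×13.1/(20.9×0.6494) = 1.930 m.
σ_a at base = K_a γ H − 2c√K_a = 0.4217×20.9×4.6 − 2×13.1×0.6494 = 23.53 kPa.
P_a = ½ × 23.53 × (H − z_c) = 0.5×23.53×2.670 = 31.41 kN/m.

31.4 kN/m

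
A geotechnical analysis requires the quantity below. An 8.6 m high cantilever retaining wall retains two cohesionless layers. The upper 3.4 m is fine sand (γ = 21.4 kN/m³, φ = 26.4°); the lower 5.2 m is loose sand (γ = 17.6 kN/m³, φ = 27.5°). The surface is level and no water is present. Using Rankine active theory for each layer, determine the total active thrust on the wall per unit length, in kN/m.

274 kN/m

K_a1 = tan²(45°−26.4°/2) = 0.3844; K_a2 = tan²(45°−27.5°/2) = 0.3682.
Layer 1: σ at base = K_a1 γ₁ h₁ = 27.97 kPa; P₁ = ½×27.97×3.4 = 47.55.
Layer 2: σ_v at top = γ₁h₁ = 72.76; σ_h top = K_a2×72.76 = 26.79; σ_h base = K_a2×(72.76+17.6×5.2) = 60.49.
P₂ = ½(26.79+60.49)×5.2 = 226.9. Total P_a = 47.55+226.9 = 274.5 kN/m.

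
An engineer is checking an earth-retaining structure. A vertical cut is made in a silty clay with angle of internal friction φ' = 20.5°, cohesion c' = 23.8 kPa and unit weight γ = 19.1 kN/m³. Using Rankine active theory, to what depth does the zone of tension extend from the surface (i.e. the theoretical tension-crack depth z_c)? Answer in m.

3.59 m

K_a = tan²(45° − 20.5°/2) = 0.4813; √K_a = 0.6937.
The active pressure is zero where K_a γ z = 2c√K_a, so z_c = 2c/(γ√K_a) = 2×23.8/(19.1×0.6937) = 3.592 m.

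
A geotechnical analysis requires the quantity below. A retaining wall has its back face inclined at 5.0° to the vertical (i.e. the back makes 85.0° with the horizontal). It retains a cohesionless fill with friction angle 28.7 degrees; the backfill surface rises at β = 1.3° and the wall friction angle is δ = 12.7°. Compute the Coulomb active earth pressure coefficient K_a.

0.362

K_a = sin²(α+φ) / [sin²α · sin(α−δ) · (1 + √{sin(φ+δ)sin(φ−β) / (sin(α−δ)sin(α+β))})²].
With α = 85.0°, φ = 28.7°, δ = 12.7°, β = 1.3°: K_a = 0.3617.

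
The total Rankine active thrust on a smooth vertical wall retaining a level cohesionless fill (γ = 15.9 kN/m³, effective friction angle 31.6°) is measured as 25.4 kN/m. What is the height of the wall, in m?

3.20 m

K_a = 0.3123. P_a = ½ K_a γ H² ⇒ H = √(2P_a/(K_a γ)).
H = √(2×25.4/(0.3123×15.9)) = 3.198 m.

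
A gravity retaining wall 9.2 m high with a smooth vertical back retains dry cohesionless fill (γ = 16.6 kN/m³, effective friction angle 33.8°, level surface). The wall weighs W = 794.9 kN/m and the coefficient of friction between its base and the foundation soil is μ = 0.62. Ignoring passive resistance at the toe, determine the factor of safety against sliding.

2.46

K_a = tan²(45° − 33.8°/2) = 0.2851.
P_a = ½K_aγH² = 0.5×0.2851×16.6×9.2² = 200.3 kN/m, acting at H/3 = 3.067 m above the base.
FS_sliding = μW / P_a = 0.62×794.9 / 200.3 = 2.461.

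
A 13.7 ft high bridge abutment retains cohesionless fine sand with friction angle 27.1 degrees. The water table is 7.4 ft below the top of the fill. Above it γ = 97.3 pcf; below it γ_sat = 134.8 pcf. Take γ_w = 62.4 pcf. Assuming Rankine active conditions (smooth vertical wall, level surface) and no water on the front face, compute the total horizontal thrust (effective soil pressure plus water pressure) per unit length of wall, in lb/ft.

4470 lb/ft

K_a = tan²(45° − φ/2) = 0.3741.
γ' = 134.8 − 62.4 = 72.40 pcf. Depth below WT = 6.3 ft.
σ'_h at WT = K_a γ d_w = 269.3 psf; at base = 269.3 + K_a γ' × 6.3 = 439.9 psf.
P₁ (0–7.4 ft) = ½×269.3×7.4 = 996.5. P₂ (7.4–13.7 ft) = ½(269.3+439.9)×6.3 = 2234.
P_w = ½ γ_w h₂² = 0.5×62.4×6.3² = 1238. Total = 996.5+2234+1238 = 4469 lb/ft.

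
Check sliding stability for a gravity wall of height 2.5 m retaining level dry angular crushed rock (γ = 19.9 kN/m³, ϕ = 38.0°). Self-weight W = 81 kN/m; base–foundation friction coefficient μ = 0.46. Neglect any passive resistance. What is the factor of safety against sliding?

K_a = tan²(45° − 38.0°/2) = 0.2379.
P_a = ½K_aγH² = 0.5×0.2379×19.9×2.5² = 14.79 kN/m, acting at H/3 = 0.8333 m above the base.
FS_sliding = μW / P_a = 0.46×81 / 14.79 = 2.519.

2.52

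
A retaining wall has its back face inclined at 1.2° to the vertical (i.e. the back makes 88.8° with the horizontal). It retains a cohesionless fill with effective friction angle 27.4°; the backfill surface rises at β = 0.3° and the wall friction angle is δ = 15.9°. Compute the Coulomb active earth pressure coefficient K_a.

K_a = sin²(α+φ) / [sin²α · sin(α−δ) · (1 + √{sin(φ+δ)sin(φ−β) / (sin(α−δ)sin(α+β))})²].
With α = 88.8°, φ = 27.4°, δ = 15.9°, β = 0.3°: K_a = 0.3411.

0.341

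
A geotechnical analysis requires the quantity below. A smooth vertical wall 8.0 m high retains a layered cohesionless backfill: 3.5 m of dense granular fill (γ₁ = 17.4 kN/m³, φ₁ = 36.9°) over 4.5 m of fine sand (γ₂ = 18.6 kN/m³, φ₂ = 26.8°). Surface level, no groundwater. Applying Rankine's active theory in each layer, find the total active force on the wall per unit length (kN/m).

202 kN/m

K_a1 = tan²(45°−36.9°/2) = 0.2497; K_a2 = tan²(45°−26.8°/2) = 0.3785.
Layer 1: σ at base = K_a1 γ₁ h₁ = 15.21 kPa; P₁ = ½×15.21×3.5 = 26.61.
Layer 2: σ_v at top = γ₁h₁ = 60.90; σ_h top = K_a2×60.90 = 23.05; σ_h base = K_a2×(60.90+18.6×4.5) = 54.73.
P₂ = ½(23.05+54.73)×4.5 = 175.0. Total P_a = 26.61+175.0 = 201.6 kN/m.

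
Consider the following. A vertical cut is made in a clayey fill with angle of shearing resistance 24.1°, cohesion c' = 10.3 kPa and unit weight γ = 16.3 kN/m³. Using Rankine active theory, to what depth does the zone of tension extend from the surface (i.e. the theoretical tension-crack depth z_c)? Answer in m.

1.95 m

K_a = tan²(45° − 24.1°/2) = 0.4201; √K_a = 0.6482.
The active pressure is zero where K_a γ z = 2c√K_a, so z_c = 2c/(γ√K_a) = 2×10.3/(16.3×0.6482) = 1.950 m.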